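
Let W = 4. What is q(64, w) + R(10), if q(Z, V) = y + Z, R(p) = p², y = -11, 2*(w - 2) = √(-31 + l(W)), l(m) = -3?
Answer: 153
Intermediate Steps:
w = 2 + I*√34/2 (w = 2 + √(-31 - 3)/2 = 2 + √(-34)/2 = 2 + (I*√34)/2 = 2 + I*√34/2 ≈ 2.0 + 2.9155*I)
q(Z, V) = -11 + Z
q(64, w) + R(10) = (-11 + 64) + 10² = 53 + 100 = 153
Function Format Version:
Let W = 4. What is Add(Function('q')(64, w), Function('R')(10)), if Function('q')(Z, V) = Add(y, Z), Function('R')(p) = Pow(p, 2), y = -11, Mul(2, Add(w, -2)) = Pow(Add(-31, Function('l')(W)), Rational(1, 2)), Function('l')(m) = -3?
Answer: 153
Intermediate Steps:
w = Add(2, Mul(Rational(1, 2), I, Pow(34, Rational(1, 2)))) (w = Add(2, Mul(Rational(1, 2), Pow(Add(-31, -3), Rational(1, 2)))) = Add(2, Mul(Rational(1, 2), Pow(-34, Rational(1, 2)))) = Add(2, Mul(Rational(1, 2), Mul(I, Pow(34, Rational(1, 2))))) = Add(2, Mul(Rational(1, 2), I, Pow(34, Rational(1, 2)))) ≈ Add(2.0000, Mul(2.9155, I)))
Function('q')(Z, V) = Add(-11, Z)
Add(Function('q')(64, w), Function('R')(10)) = Add(Add(-11, 64), Pow(10, 2)) = Add(53, 100) = 153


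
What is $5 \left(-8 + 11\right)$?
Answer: $15$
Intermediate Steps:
$5 \left(-8 + 11\right) = 5 \cdot 3 = 15$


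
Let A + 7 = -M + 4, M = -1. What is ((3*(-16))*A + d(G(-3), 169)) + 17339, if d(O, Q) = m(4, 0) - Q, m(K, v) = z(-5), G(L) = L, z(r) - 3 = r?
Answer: 17264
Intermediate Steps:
z(r) = 3 + r
m(K, v) = -2 (m(K, v) = 3 - 5 = -2)
d(O, Q) = -2 - Q
A = -2 (A = -7 + (-1*(-1) + 4) = -7 + (1 + 4) = -7 + 5 = -2)
((3*(-16))*A + d(G(-3), 169)) + 17339 = ((3*(-16))*(-2) + (-2 - 1*169)) + 17339 = (-48*(-2) + (-2 - 169)) + 17339 = (96 - 171) + 17339 = -75 + 17339 = 17264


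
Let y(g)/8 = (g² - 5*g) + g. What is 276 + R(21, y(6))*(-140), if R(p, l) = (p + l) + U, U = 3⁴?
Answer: -27444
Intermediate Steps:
y(g) = -32*g + 8*g² (y(g) = 8*((g² - 5*g) + g) = 8*(g² - 4*g) = -32*g + 8*g²)
U = 81
R(p, l) = 81 + l + p (R(p, l) = (p + l) + 81 = (l + p) + 81 = 81 + l + p)
276 + R(21, y(6))*(-140) = 276 + (81 + 8*6*(-4 + 6) + 21)*(-140) = 276 + (81 + 8*6*2 + 21)*(-140) = 276 + (81 + 96 + 21)*(-140) = 276 + 198*(-140) = 276 - 27720 = -27444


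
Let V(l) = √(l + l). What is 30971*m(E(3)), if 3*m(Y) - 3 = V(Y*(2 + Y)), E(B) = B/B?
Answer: 30971 + 30971*√6/3 ≈ 56259.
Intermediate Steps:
E(B) = 1
V(l) = √2*√l (V(l) = √(2*l) = √2*√l)
m(Y) = 1 + √2*√(Y*(2 + Y))/3 (m(Y) = 1 + (√2*√(Y*(2 + Y)))/3 = 1 + √2*√(Y*(2 + Y))/3)
30971*m(E(3)) = 30971*(1 + √2*√(1*(2 + 1))/3) = 30971*(1 + √2*√(1*3)/3) = 30971*(1 + √2*√3/3) = 30971*(1 + √6/3) = 30971 + 30971*√6/3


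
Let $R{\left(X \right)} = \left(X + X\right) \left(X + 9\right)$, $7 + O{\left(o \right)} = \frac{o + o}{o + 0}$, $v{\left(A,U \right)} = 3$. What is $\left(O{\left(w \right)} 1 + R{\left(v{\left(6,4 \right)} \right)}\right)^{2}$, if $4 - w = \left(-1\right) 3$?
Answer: $4489$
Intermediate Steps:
$w = 7$ ($w = 4 - \left(-1\right) 3 = 4 - -3 = 4 + 3 = 7$)
$O{\left(o \right)} = -5$ ($O{\left(o \right)} = -7 + \frac{o + o}{o + 0} = -7 + \frac{2 o}{o} = -7 + 2 = -5$)
$R{\left(X \right)} = 2 X \left(9 + X\right)$
$\left(O{\left(w \right)} 1 + R{\left(v{\left(6,4 \right)} \right)}\right)^{2} = \left(\left(-5\right) 1 + 2 \cdot 3 \left(9 + 3\right)\right)^{2} = \left(-5 + 2 \cdot 3 \cdot 12\right)^{2} = \left(-5 + 72\right)^{2} = 67^{2} = 4489$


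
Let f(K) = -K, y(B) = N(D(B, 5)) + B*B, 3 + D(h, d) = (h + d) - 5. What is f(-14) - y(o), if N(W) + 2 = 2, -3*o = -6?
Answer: 10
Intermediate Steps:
D(h, d) = -8 + d + h (D(h, d) = -3 + ((h + d) - 5) = -3 + ((d + h) - 5) = -3 + (-5 + d + h) = -8 + d + h)
o = 2 (o = -1/3*(-6) = 2)
N(W) = 0 (N(W) = -2 + 2 = 0)
y(B) = B**2 (y(B) = 0 + B*B = 0 + B**2 = B**2)
f(-14) - y(o) = -1*(-14) - 1*2**2 = 14 - 1*4 = 14 - 4 = 10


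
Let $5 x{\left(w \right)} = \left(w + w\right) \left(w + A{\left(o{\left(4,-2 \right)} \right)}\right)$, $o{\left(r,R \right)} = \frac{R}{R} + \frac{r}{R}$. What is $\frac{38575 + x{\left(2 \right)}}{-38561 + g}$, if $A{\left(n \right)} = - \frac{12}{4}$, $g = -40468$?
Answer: $- \frac{192871}{395145} \approx -0.4881$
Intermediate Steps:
$o{\left(r,R \right)} = 1 + \frac{r}{R}$
$A{\left(n \right)} = -3$ ($A{\left(n \right)} = \left(-12\right) \frac{1}{4} = -3$)
$x{\left(w \right)} = \frac{2 w \left(-3 + w\right)}{5}$ ($x{\left(w \right)} = \frac{\left(w + w\right) \left(w - 3\right)}{5} = \frac{2 w \left(-3 + w\right)}{5}$)
$\frac{38575 + x{\left(2 \right)}}{-38561 + g} = \frac{38575 + \frac{2}{5} \cdot 2 \left(-3 + 2\right)}{-38561 - 40468} = \frac{38575 + \frac{2}{5} \cdot 2 \left(-1\right)}{-79029} = \left(38575 - \frac{4}{5}\right) \left(- \frac{1}{79029}\right) = \frac{192871}{5} \left(- \frac{1}{79029}\right) = - \frac{192871}{395145}$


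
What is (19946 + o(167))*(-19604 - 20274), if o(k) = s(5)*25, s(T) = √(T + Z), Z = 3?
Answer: -795406588 - 1993900*√2 ≈ -7.9823e+8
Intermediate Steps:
s(T) = √(3 + T) (s(T) = √(T + 3) = √(3 + T))
o(k) = 50*√2 (o(k) = √(3 + 5)*25 = √8*25 = (2*√2)*25 = 50*√2)
(19946 + o(167))*(-19604 - 20274) = (19946 + 50*√2)*(-19604 - 20274) = (19946 + 50*√2)*(-39878) = -795406588 - 1993900*√2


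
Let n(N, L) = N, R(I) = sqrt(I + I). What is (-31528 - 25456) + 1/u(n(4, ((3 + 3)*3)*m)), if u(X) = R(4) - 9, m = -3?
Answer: -4159841/73 - 2*sqrt(2)/73 ≈ -56984.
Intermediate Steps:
R(I) = sqrt(2)*sqrt(I) (R(I) = sqrt(2*I) = sqrt(2)*sqrt(I))
u(X) = -9 + 2*sqrt(2) (u(X) = sqrt(2)*sqrt(4) - 9 = sqrt(2)*2 - 9 = 2*sqrt(2) - 9 = -9 + 2*sqrt(2))
(-31528 - 25456) + 1/u(n(4, ((3 + 3)*3)*m)) = (-31528 - 25456) + 1/(-9 + 2*sqrt(2)) = -56984 + 1/(-9 + 2*sqrt(2))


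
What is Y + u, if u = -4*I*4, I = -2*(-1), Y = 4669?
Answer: 4637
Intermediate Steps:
I = 2
u = -32 (u = -4*2*4 = -8*4 = -32)
Y + u = 4669 - 32 = 4637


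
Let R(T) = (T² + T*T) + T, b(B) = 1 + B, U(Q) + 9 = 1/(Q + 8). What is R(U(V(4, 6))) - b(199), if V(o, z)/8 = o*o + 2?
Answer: -545603/11552 ≈ -47.230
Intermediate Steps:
V(o, z) = 16 + 8*o² (V(o, z) = 8*(o*o + 2) = 8*(o² + 2) = 8*(2 + o²) = 16 + 8*o²)
U(Q) = -9 + 1/(8 + Q) (U(Q) = -9 + 1/(Q + 8) = -9 + 1/(8 + Q))
R(T) = T + 2*T² (R(T) = (T² + T²) + T = 2*T² + T = T + 2*T²)
R(U(V(4, 6))) - b(199) = ((-71 - 9*(16 + 8*4²))/(8 + (16 + 8*4²)))*(1 + 2*((-71 - 9*(16 + 8*4²))/(8 + (16 + 8*4²)))) - (1 + 199) = ((-71 - 9*(16 + 8*16))/(8 + (16 + 8*16)))*(1 + 2*((-71 - 9*(16 + 8*16))/(8 + (16 + 8*16)))) - 1*200 = ((-71 - 9*(16 + 128))/(8 + (16 + 128)))*(1 + 2*((-71 - 9*(16 + 128))/(8 + (16 + 128)))) - 200 = ((-71 - 9*144)/(8 + 144))*(1 + 2*((-71 - 9*144)/(8 + 144))) - 200 = ((-71 - 1296)/152)*(1 + 2*((-71 - 1296)/152)) - 200 = ((1/152)*(-1367))*(1 + 2*((1/152)*(-1367))) - 200 = -1367*(1 + 2*(-1367/152))/152 - 200 = -1367*(1 - 1367/76)/152 - 200 = -1367/152*(-1291/76) - 200 = 1764797/11552 - 200 = -545603/11552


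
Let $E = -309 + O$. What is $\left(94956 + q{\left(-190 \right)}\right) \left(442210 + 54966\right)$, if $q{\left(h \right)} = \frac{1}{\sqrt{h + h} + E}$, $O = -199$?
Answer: $\frac{3050275184083064}{64611} - \frac{248588 i \sqrt{95}}{64611} \approx 4.721 \cdot 10^{10} - 37.5 i$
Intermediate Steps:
$E = -508$ ($E = -309 - 199 = -508$)
$q{\left(h \right)} = \frac{1}{-508 + \sqrt{2} \sqrt{h}}$ ($q{\left(h \right)} = \frac{1}{\sqrt{h + h} - 508} = \frac{1}{\sqrt{2 h} - 508} = \frac{1}{\sqrt{2} \sqrt{h} - 508} = \frac{1}{-508 + \sqrt{2} \sqrt{h}}$)
$\left(94956 + q{\left(-190 \right)}\right) \left(442210 + 54966\right) = \left(94956 + \frac{1}{-508 + \sqrt{2} \sqrt{-190}}\right) \left(442210 + 54966\right) = \left(94956 + \frac{1}{-508 + \sqrt{2} i \sqrt{190}}\right) 497176 = \left(94956 + \frac{1}{-508 + 2 i \sqrt{95}}\right) 497176 = 47209844256 + \frac{497176}{-508 + 2 i \sqrt{95}}$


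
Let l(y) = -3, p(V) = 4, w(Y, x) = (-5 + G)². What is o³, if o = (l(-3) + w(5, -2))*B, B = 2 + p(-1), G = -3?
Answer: 49027896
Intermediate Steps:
w(Y, x) = 64 (w(Y, x) = (-5 - 3)² = (-8)² = 64)
B = 6 (B = 2 + 4 = 6)
o = 366 (o = (-3 + 64)*6 = 61*6 = 366)
o³ = 366³ = 49027896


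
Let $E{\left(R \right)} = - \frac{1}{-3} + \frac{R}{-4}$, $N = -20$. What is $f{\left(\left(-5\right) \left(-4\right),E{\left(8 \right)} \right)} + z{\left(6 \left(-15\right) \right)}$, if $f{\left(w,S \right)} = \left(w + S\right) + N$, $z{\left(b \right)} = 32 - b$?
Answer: $\frac{361}{3} \approx 120.33$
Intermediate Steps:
$E{\left(R \right)} = \frac{1}{3} - \frac{R}{4}$ ($E{\left(R \right)} = \left(-1\right) \left(- \frac{1}{3}\right) + R \left(- \frac{1}{4}\right) = \frac{1}{3} - \frac{R}{4}$)
$f{\left(w,S \right)} = -20 + S + w$ ($f{\left(w,S \right)} = \left(w + S\right) - 20 = \left(S + w\right) - 20 = -20 + S + w$)
$f{\left(\left(-5\right) \left(-4\right),E{\left(8 \right)} \right)} + z{\left(6 \left(-15\right) \right)} = \left(-20 + \left(\frac{1}{3} - 2\right) - -20\right) - \left(-32 + 6 \left(-15\right)\right) = \left(-20 + \left(\frac{1}{3} - 2\right) + 20\right) + \left(32 - -90\right) = \left(-20 - \frac{5}{3} + 20\right) + \left(32 + 90\right) = - \frac{5}{3} + 122 = \frac{361}{3}$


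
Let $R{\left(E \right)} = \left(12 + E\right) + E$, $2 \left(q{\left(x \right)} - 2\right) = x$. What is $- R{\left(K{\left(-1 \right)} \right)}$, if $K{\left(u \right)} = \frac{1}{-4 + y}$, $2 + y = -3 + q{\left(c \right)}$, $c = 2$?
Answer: $- \frac{35}{3} \approx -11.667$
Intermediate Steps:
$q{\left(x \right)} = 2 + \frac{x}{2}$
$y = -2$ ($y = -2 + \left(-3 + \left(2 + \frac{1}{2} \cdot 2\right)\right) = -2 + \left(-3 + \left(2 + 1\right)\right) = -2 + \left(-3 + 3\right) = -2 + 0 = -2$)
$K{\left(u \right)} = - \frac{1}{6}$ ($K{\left(u \right)} = \frac{1}{-4 - 2} = \frac{1}{-6} = - \frac{1}{6}$)
$R{\left(E \right)} = 12 + 2 E$
$- R{\left(K{\left(-1 \right)} \right)} = - (12 + 2 \left(- \frac{1}{6}\right)) = - (12 - \frac{1}{3}) = \left(-1\right) \frac{35}{3} = - \frac{35}{3}$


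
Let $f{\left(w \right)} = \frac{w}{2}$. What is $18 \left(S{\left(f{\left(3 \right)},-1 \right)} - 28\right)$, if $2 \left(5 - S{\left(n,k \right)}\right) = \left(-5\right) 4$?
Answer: $-234$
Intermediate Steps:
$f{\left(w \right)} = \frac{w}{2}$ ($f{\left(w \right)} = w \frac{1}{2} = \frac{w}{2}$)
$S{\left(n,k \right)} = 15$ ($S{\left(n,k \right)} = 5 - \frac{\left(-5\right) 4}{2} = 5 - -10 = 5 + 10 = 15$)
$18 \left(S{\left(f{\left(3 \right)},-1 \right)} - 28\right) = 18 \left(15 - 28\right) = 18 \left(-13\right) = -234$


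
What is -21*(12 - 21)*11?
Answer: 2079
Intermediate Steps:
-21*(12 - 21)*11 = -21*(-9)*11 = 189*11 = 2079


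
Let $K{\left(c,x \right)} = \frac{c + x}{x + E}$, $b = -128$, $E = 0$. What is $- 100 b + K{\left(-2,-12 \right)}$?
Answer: $\frac{76807}{6} \approx 12801.0$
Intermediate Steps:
$K{\left(c,x \right)} = \frac{c + x}{x}$ ($K{\left(c,x \right)} = \frac{c + x}{x + 0} = \frac{c + x}{x}$)
$- 100 b + K{\left(-2,-12 \right)} = \left(-100\right) \left(-128\right) + \frac{-2 - 12}{-12} = 12800 - - \frac{7}{6} = 12800 + \frac{7}{6} = \frac{76807}{6}$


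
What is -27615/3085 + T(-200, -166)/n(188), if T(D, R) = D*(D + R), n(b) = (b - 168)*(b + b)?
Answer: 45393/57998 ≈ 0.78267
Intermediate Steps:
n(b) = 2*b*(-168 + b) (n(b) = (-168 + b)*(2*b) = 2*b*(-168 + b))
-27615/3085 + T(-200, -166)/n(188) = -27615/3085 + (-200*(-200 - 166))/((2*188*(-168 + 188))) = -27615*1/3085 + (-200*(-366))/((2*188*20)) = -5523/617 + 73200/7520 = -5523/617 + 73200*(1/7520) = -5523/617 + 915/94 = 45393/57998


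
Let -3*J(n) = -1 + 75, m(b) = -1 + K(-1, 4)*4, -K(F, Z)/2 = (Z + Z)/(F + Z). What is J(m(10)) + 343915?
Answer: 1031671/3 ≈ 3.4389e+5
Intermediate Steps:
K(F, Z) = -4*Z/(F + Z) (K(F, Z) = -2*(Z + Z)/(F + Z) = -2*2*Z/(F + Z) = -4*Z/(F + Z))
m(b) = -67/3 (m(b) = -1 - 4*4/(-1 + 4)*4 = -1 - 4*4/3*4 = -1 - 4*4*1/3*4 = -1 - 16/3*4 = -1 - 64/3 = -67/3)
J(n) = -74/3 (J(n) = -(-1 + 75)/3 = -1/3*74 = -74/3)
J(m(10)) + 343915 = -74/3 + 343915 = 1031671/3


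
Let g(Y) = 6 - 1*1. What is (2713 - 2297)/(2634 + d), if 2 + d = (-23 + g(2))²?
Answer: 104/739 ≈ 0.14073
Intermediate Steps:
g(Y) = 5 (g(Y) = 6 - 1 = 5)
d = 322 (d = -2 + (-23 + 5)² = -2 + (-18)² = -2 + 324 = 322)
(2713 - 2297)/(2634 + d) = (2713 - 2297)/(2634 + 322) = 416/2956 = 416*(1/2956) = 104/739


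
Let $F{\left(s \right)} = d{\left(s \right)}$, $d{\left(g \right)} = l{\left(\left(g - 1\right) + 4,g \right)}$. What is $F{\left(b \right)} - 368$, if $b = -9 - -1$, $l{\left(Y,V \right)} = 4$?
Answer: $-364$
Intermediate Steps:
$b = -8$ ($b = -9 + 1 = -8$)
$d{\left(g \right)} = 4$
$F{\left(s \right)} = 4$
$F{\left(b \right)} - 368 = 4 - 368 = -364$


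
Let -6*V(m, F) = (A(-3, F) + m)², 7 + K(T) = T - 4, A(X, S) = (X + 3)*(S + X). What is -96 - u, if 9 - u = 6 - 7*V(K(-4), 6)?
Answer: 327/2 ≈ 163.50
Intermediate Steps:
A(X, S) = (3 + X)*(S + X)
K(T) = -11 + T (K(T) = -7 + (T - 4) = -7 + (-4 + T) = -11 + T)
V(m, F) = -m²/6 (V(m, F) = -(((-3)² + 3*F + 3*(-3) + F*(-3)) + m)²/6 = -((9 + 3*F - 9 - 3*F) + m)²/6 = -(0 + m)²/6 = -m²/6)
u = -519/2 (u = 9 - (6 - (-7)*(-11 - 4)²/6) = 9 - (6 - (-7)*(-15)²/6) = 9 - (6 - (-7)*225/6) = 9 - (6 - 7*(-75/2)) = 9 - (6 + 525/2) = 9 - 1*537/2 = 9 - 537/2 = -519/2 ≈ -259.50)
-96 - u = -96 - 1*(-519/2) = -96 + 519/2 = 327/2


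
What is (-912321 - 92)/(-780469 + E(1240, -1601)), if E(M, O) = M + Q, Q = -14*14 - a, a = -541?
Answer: 912413/778884 ≈ 1.1714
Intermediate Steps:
Q = 345 (Q = -14*14 - 1*(-541) = -196 + 541 = 345)
E(M, O) = 345 + M (E(M, O) = M + 345 = 345 + M)
(-912321 - 92)/(-780469 + E(1240, -1601)) = (-912321 - 92)/(-780469 + (345 + 1240)) = -912413/(-780469 + 1585) = -912413/(-778884) = -912413*(-1/778884) = 912413/778884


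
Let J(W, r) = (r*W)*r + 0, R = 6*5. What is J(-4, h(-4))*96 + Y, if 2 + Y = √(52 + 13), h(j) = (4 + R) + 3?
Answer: -525698 + √65 ≈ -5.2569e+5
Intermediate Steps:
R = 30
h(j) = 37 (h(j) = (4 + 30) + 3 = 34 + 3 = 37)
Y = -2 + √65 (Y = -2 + √(52 + 13) = -2 + √65 ≈ 6.0623)
J(W, r) = W*r² (J(W, r) = (W*r)*r + 0 = W*r² + 0 = W*r²)
J(-4, h(-4))*96 + Y = -4*37²*96 + (-2 + √65) = -4*1369*96 + (-2 + √65) = -5476*96 + (-2 + √65) = -525696 + (-2 + √65) = -525698 + √65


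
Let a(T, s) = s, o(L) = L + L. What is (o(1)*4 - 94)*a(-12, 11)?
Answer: -946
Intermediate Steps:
o(L) = 2*L
(o(1)*4 - 94)*a(-12, 11) = ((2*1)*4 - 94)*11 = (2*4 - 94)*11 = (8 - 94)*11 = -86*11 = -946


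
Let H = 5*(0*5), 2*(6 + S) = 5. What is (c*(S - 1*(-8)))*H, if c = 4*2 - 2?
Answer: 0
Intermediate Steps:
S = -7/2 (S = -6 + (½)*5 = -6 + 5/2 = -7/2 ≈ -3.5000)
c = 6 (c = 8 - 2 = 6)
H = 0 (H = 5*0 = 0)
(c*(S - 1*(-8)))*H = (6*(-7/2 - 1*(-8)))*0 = (6*(-7/2 + 8))*0 = (6*(9/2))*0 = 27*0 = 0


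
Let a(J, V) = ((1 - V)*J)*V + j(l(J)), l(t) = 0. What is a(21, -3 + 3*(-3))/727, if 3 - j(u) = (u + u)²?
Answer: -3273/727 ≈ -4.5021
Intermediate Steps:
j(u) = 3 - 4*u² (j(u) = 3 - (u + u)² = 3 - (2*u)² = 3 - 4*u²)
a(J, V) = 3 + J*V*(1 - V) (a(J, V) = ((1 - V)*J)*V + (3 - 4*0²) = (J*(1 - V))*V + (3 - 4*0) = J*V*(1 - V) + (3 + 0) = J*V*(1 - V) + 3 = 3 + J*V*(1 - V))
a(21, -3 + 3*(-3))/727 = (3 + 21*(-3 + 3*(-3)) - 1*21*(-3 + 3*(-3))²)/727 = (3 + 21*(-3 - 9) - 1*21*(-3 - 9)²)*(1/727) = (3 + 21*(-12) - 1*21*(-12)²)*(1/727) = (3 - 252 - 1*21*144)*(1/727) = (3 - 252 - 3024)*(1/727) = -3273*1/727 = -3273/727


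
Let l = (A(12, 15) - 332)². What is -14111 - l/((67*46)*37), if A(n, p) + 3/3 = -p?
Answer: -804627439/57017 ≈ -14112.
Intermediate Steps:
A(n, p) = -1 - p
l = 121104 (l = ((-1 - 1*15) - 332)² = ((-1 - 15) - 332)² = (-16 - 332)² = (-348)² = 121104)
-14111 - l/((67*46)*37) = -14111 - 121104/((67*46)*37) = -14111 - 121104/(3082*37) = -14111 - 121104/114034 = -14111 - 1*60552/57017 = -14111 - 60552/57017 = -804627439/57017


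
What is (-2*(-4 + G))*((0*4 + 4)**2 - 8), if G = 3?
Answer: 16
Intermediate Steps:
(-2*(-4 + G))*((0*4 + 4)**2 - 8) = (-2*(-4 + 3))*((0*4 + 4)**2 - 8) = (-2*(-1))*((0 + 4)**2 - 8) = 2*(4**2 - 8) = 2*(16 - 8) = 2*8 = 16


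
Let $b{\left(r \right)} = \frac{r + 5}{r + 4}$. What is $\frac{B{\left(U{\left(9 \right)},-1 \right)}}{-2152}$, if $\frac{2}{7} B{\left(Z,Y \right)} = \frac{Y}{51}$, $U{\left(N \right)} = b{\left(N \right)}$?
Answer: $\frac{7}{219504} \approx 3.189 \cdot 10^{-5}$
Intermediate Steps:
$b{\left(r \right)} = \frac{5 + r}{4 + r}$
$U{\left(N \right)} = \frac{5 + N}{4 + N}$
$B{\left(Z,Y \right)} = \frac{7 Y}{102}$ ($B{\left(Z,Y \right)} = \frac{7 \frac{Y}{51}}{2} = \frac{7 Y}{102}$)
$\frac{B{\left(U{\left(9 \right)},-1 \right)}}{-2152} = \frac{\frac{7}{102} \left(-1\right)}{-2152} = \left(- \frac{7}{102}\right) \left(- \frac{1}{2152}\right) = \frac{7}{219504}$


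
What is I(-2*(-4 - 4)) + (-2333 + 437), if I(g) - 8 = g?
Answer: -1872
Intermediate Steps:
I(g) = 8 + g
I(-2*(-4 - 4)) + (-2333 + 437) = (8 - 2*(-4 - 4)) + (-2333 + 437) = (8 - 2*(-8)) - 1896 = (8 + 16) - 1896 = 24 - 1896 = -1872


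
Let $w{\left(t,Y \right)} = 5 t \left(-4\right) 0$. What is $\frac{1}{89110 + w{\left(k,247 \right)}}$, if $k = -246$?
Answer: $\frac{1}{89110} \approx 1.1222 \cdot 10^{-5}$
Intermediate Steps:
$w{\left(t,Y \right)} = 0$ ($w{\left(t,Y \right)} = - 20 t 0 = 0$)
$\frac{1}{89110 + w{\left(k,247 \right)}} = \frac{1}{89110 + 0} = \frac{1}{89110}$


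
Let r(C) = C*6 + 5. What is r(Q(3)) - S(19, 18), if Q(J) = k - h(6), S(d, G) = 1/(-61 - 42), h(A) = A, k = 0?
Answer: -3192/103 ≈ -30.990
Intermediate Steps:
S(d, G) = -1/103 (S(d, G) = 1/(-103) = -1/103)
Q(J) = -6 (Q(J) = 0 - 1*6 = 0 - 6 = -6)
r(C) = 5 + 6*C (r(C) = 6*C + 5 = 5 + 6*C)
r(Q(3)) - S(19, 18) = (5 + 6*(-6)) - 1*(-1/103) = (5 - 36) + 1/103 = -31 + 1/103 = -3192/103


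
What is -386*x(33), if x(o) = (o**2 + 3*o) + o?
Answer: -471306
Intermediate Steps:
x(o) = o**2 + 4*o
-386*x(33) = -12738*(4 + 33) = -12738*37 = -386*1221 = -471306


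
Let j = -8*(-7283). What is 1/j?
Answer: 1/58264 ≈ 1.7163e-5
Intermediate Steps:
j = 58264
1/j = 1/58264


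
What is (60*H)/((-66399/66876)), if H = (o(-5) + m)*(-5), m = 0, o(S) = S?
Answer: -33438000/22133 ≈ -1510.8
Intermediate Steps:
H = 25 (H = (-5 + 0)*(-5) = -5*(-5) = 25)
(60*H)/((-66399/66876)) = (60*25)/((-66399/66876)) = 1500/((-66399*1/66876)) = 1500/(-22133/22292) = 1500*(-22292/22133) = -33438000/22133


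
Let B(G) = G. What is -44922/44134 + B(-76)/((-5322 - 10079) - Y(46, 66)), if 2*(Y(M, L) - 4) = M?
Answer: -4537516/4479601 ≈ -1.0129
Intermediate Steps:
Y(M, L) = 4 + M/2
-44922/44134 + B(-76)/((-5322 - 10079) - Y(46, 66)) = -44922/44134 - 76/((-5322 - 10079) - (4 + (½)*46)) = -44922*1/44134 - 76/(-15401 - (4 + 23)) = -22461/22067 - 76/(-15401 - 1*27) = -22461/22067 - 76/(-15401 - 27) = -22461/22067 - 76/(-15428) = -22461/22067 - 76*(-1/15428) = -22461/22067 + 1/203 = -4537516/4479601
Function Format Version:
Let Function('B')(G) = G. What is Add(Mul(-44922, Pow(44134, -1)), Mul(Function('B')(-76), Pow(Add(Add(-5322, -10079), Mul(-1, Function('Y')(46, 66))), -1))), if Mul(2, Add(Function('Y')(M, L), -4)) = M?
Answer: Rational(-4537516, 4479601) ≈ -1.0129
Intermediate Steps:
Function('Y')(M, L) = Add(4, Mul(Rational(1, 2), M))
Add(Mul(-44922, Pow(44134, -1)), Mul(Function('B')(-76), Pow(Add(Add(-5322, -10079), Mul(-1, Function('Y')(46, 66))), -1))) = Add(Mul(-44922, Pow(44134, -1)), Mul(-76, Pow(Add(Add(-5322, -10079), Mul(-1, Add(4, Mul(Rational(1, 2), 46)))), -1))) = Add(Mul(-44922, Rational(1, 44134)), Mul(-76, Pow(Add(-15401, Mul(-1, Add(4, 23))), -1))) = Add(Rational(-22461, 22067), Mul(-76, Pow(Add(-15401, Mul(-1, 27)), -1))) = Add(Rational(-22461, 22067), Mul(-76, Pow(Add(-15401, -27), -1))) = Add(Rational(-22461, 22067), Mul(-76, Pow(-15428, -1))) = Add(Rational(-22461, 22067), Mul(-76, Rational(-1, 15428))) = Add(Rational(-22461, 22067), Rational(1, 203)) = Rational(-4537516, 4479601)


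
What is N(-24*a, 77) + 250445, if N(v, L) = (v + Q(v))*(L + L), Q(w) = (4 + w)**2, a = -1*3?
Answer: 1151037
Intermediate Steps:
a = -3
N(v, L) = 2*L*(v + (4 + v)**2) (N(v, L) = (v + (4 + v)**2)*(L + L) = (v + (4 + v)**2)*(2*L) = 2*L*(v + (4 + v)**2))
N(-24*a, 77) + 250445 = 2*77*(-24*(-3) + (4 - 24*(-3))**2) + 250445 = 2*77*(72 + (4 + 72)**2) + 250445 = 2*77*(72 + 76**2) + 250445 = 2*77*(72 + 5776) + 250445 = 2*77*5848 + 250445 = 900592 + 250445 = 1151037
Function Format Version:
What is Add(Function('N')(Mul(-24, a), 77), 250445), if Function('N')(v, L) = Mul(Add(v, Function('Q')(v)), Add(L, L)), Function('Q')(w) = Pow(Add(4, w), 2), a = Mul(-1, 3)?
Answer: 1151037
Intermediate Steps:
a = -3
Function('N')(v, L) = Mul(2, L, Add(v, Pow(Add(4, v), 2))) (Function('N')(v, L) = Mul(Add(v, Pow(Add(4, v), 2)), Add(L, L)) = Mul(Add(v, Pow(Add(4, v), 2)), Mul(2, L)) = Mul(2, L, Add(v, Pow(Add(4, v), 2))))
Add(Function('N')(Mul(-24, a), 77), 250445) = Add(Mul(2, 77, Add(Mul(-24, -3), Pow(Add(4, Mul(-24, -3)), 2))), 250445) = Add(Mul(2, 77, Add(72, Pow(Add(4, 72), 2))), 250445) = Add(Mul(2, 77, Add(72, Pow(76, 2))), 250445) = Add(Mul(2, 77, Add(72, 5776)), 250445) = Add(Mul(2, 77, 5848), 250445) = Add(900592, 250445) = 1151037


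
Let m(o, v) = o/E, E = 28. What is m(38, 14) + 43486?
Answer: 608823/14 ≈ 43487.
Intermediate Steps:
m(o, v) = o/28
m(38, 14) + 43486 = (1/28)*38 + 43486 = 19/14 + 43486 = 608823/14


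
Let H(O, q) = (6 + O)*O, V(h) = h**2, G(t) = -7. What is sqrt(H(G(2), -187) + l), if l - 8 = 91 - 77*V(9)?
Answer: I*sqrt(6131) ≈ 78.301*I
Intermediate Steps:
H(O, q) = O*(6 + O)
l = -6138 (l = 8 + (91 - 77*9**2) = 8 + (91 - 77*81) = 8 + (91 - 6237) = 8 - 6146 = -6138)
sqrt(H(G(2), -187) + l) = sqrt(-7*(6 - 7) - 6138) = sqrt(-7*(-1) - 6138) = sqrt(7 - 6138) = sqrt(-6131) = I*sqrt(6131)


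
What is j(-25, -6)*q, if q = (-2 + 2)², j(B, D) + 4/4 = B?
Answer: 0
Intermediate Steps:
j(B, D) = -1 + B
q = 0 (q = 0² = 0)
j(-25, -6)*q = (-1 - 25)*0 = -26*0 = 0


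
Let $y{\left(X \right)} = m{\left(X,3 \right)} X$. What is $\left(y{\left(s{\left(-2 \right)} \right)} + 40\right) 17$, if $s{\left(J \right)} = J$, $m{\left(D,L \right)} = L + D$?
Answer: $646$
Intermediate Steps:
$m{\left(D,L \right)} = D + L$
$y{\left(X \right)} = X \left(3 + X\right)$ ($y{\left(X \right)} = \left(X + 3\right) X = \left(3 + X\right) X = X \left(3 + X\right)$)
$\left(y{\left(s{\left(-2 \right)} \right)} + 40\right) 17 = \left(- 2 \left(3 - 2\right) + 40\right) 17 = \left(\left(-2\right) 1 + 40\right) 17 = \left(-2 + 40\right) 17 = 38 \cdot 17 = 646$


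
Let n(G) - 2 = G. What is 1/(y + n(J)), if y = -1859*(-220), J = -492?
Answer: 1/408490 ≈ 2.4480e-6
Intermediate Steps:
n(G) = 2 + G
y = 408980
1/(y + n(J)) = 1/(408980 + (2 - 492)) = 1/(408980 - 490) = 1/408490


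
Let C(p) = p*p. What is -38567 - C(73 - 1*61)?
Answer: -38711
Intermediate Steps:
C(p) = p²
-38567 - C(73 - 1*61) = -38567 - (73 - 1*61)² = -38567 - (73 - 61)² = -38567 - 1*12² = -38567 - 1*144 = -38567 - 144 = -38711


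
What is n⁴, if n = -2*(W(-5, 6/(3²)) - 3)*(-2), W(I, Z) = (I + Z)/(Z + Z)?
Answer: 390625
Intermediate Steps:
W(I, Z) = (I + Z)/(2*Z) (W(I, Z) = (I + Z)/((2*Z)) = (I + Z)*(1/(2*Z)) = (I + Z)/(2*Z))
n = -25 (n = -2*((-5 + 6/(3²))/(2*((6/(3²)))) - 3)*(-2) = -2*((-5 + 6/9)/(2*((6/9))) - 3)*(-2) = -2*((-5 + 6*(⅑))/(2*((6*(⅑)))) - 3)*(-2) = -2*((-5 + ⅔)/(2*(⅔)) - 3)*(-2) = -2*((½)*(3/2)*(-13/3) - 3)*(-2) = -2*(-13/4 - 3)*(-2) = -2*(-25/4)*(-2) = (25/2)*(-2) = -25)
n⁴ = (-25)⁴ = 390625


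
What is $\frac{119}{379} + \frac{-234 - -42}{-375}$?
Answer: $\frac{39131}{47375} \approx 0.82598$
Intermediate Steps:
$\frac{119}{379} + \frac{-234 - -42}{-375} = 119 \cdot \frac{1}{379} + \left(-234 + 42\right) \left(- \frac{1}{375}\right) = \frac{119}{379} - - \frac{64}{125} = \frac{119}{379} + \frac{64}{125} = \frac{39131}{47375}$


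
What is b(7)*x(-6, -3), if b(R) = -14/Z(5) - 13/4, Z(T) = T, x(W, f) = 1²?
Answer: -121/20 ≈ -6.0500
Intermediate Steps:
x(W, f) = 1
b(R) = -121/20 (b(R) = -14/5 - 13/4 = -121/20)
b(7)*x(-6, -3) = -121/20*1 = -121/20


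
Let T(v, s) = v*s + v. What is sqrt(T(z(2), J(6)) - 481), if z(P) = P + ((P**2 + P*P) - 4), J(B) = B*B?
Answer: I*sqrt(259) ≈ 16.093*I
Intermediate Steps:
J(B) = B**2
z(P) = -4 + P + 2*P**2 (z(P) = P + ((P**2 + P**2) - 4) = P + (2*P**2 - 4) = P + (-4 + 2*P**2) = -4 + P + 2*P**2)
T(v, s) = v + s*v (T(v, s) = s*v + v = v + s*v)
sqrt(T(z(2), J(6)) - 481) = sqrt((-4 + 2 + 2*2**2)*(1 + 6**2) - 481) = sqrt((-4 + 2 + 2*4)*(1 + 36) - 481) = sqrt((-4 + 2 + 8)*37 - 481) = sqrt(6*37 - 481) = sqrt(222 - 481) = sqrt(-259) = I*sqrt(259)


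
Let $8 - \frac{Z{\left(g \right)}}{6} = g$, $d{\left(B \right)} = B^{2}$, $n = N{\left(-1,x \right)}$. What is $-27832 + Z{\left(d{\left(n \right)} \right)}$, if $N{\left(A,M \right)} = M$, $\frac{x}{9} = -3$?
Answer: $-32158$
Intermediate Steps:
$x = -27$ ($x = 9 \left(-3\right) = -27$)
$n = -27$
$Z{\left(g \right)} = 48 - 6 g$
$-27832 + Z{\left(d{\left(n \right)} \right)} = -27832 + \left(48 - 6 \left(-27\right)^{2}\right) = -27832 + \left(48 - 4374\right) = -27832 - 4326 = -32158$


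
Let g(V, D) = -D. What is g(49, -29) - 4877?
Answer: -4848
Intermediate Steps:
g(49, -29) - 4877 = -1*(-29) - 4877 = 29 - 4877 = -4848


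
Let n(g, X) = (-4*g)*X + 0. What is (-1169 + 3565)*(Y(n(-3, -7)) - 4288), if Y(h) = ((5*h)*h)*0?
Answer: -10274048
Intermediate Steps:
n(g, X) = -4*X*g (n(g, X) = -4*X*g + 0 = -4*X*g)
Y(h) = 0 (Y(h) = (5*h**2)*0 = 0)
(-1169 + 3565)*(Y(n(-3, -7)) - 4288) = (-1169 + 3565)*(0 - 4288) = 2396*(-4288) = -10274048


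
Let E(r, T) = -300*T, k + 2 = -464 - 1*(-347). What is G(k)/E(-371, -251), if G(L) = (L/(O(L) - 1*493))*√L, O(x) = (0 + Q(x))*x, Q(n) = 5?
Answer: 7*I*√119/4819200 ≈ 1.5845e-5*I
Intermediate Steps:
k = -119 (k = -2 + (-464 - 1*(-347)) = -2 + (-464 + 347) = -2 - 117 = -119)
O(x) = 5*x (O(x) = (0 + 5)*x = 5*x)
G(L) = L^(3/2)/(-493 + 5*L) (G(L) = (L/(5*L - 1*493))*√L = (L/(5*L - 493))*√L = (L/(-493 + 5*L))*√L = L^(3/2)/(-493 + 5*L))
G(k)/E(-371, -251) = ((-119)^(3/2)/(-493 + 5*(-119)))/((-300*(-251))) = ((-119*I*√119)/(-493 - 595))/75300 = (-119*I*√119/(-1088))*(1/75300) = (-119*I*√119*(-1/1088))*(1/75300) = (7*I*√119/64)*(1/75300) = 7*I*√119/4819200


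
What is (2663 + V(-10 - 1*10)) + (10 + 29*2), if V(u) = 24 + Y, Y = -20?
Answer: 2735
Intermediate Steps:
V(u) = 4 (V(u) = 24 - 20 = 4)
(2663 + V(-10 - 1*10)) + (10 + 29*2) = (2663 + 4) + (10 + 29*2) = 2667 + (10 + 58) = 2667 + 68 = 2735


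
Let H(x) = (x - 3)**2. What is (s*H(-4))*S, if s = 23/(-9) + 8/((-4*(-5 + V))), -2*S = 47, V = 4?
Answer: 11515/18 ≈ 639.72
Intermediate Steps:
H(x) = (-3 + x)**2
S = -47/2 (S = -1/2*47 = -47/2 ≈ -23.500)
s = -5/9 (s = 23/(-9) + 8/((-4*(-5 + 4))) = 23*(-1/9) + 8/((-4*(-1))) = -23/9 + 8/4 = -23/9 + 8*(1/4) = -23/9 + 2 = -5/9 ≈ -0.55556)
(s*H(-4))*S = -5*(-3 - 4)**2/9*(-47/2) = -5/9*(-7)**2*(-47/2) = -5/9*49*(-47/2) = -245/9*(-47/2) = 11515/18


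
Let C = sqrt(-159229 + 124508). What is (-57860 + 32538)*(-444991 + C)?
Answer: 11268062102 - 25322*I*sqrt(34721) ≈ 1.1268e+10 - 4.7184e+6*I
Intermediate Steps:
C = I*sqrt(34721) (C = sqrt(-34721) = I*sqrt(34721) ≈ 186.34*I)
(-57860 + 32538)*(-444991 + C) = (-57860 + 32538)*(-444991 + I*sqrt(34721)) = -25322*(-444991 + I*sqrt(34721)) = 11268062102 - 25322*I*sqrt(34721)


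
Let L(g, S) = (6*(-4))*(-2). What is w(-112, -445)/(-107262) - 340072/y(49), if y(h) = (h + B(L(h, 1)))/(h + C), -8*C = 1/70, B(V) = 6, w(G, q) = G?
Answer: -62555436895981/206479350 ≈ -3.0296e+5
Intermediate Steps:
L(g, S) = 48 (L(g, S) = -24*(-2) = 48)
C = -1/560 (C = -⅛/70 = -⅛*1/70 = -1/560 ≈ -0.0017857)
y(h) = (6 + h)/(-1/560 + h) (y(h) = (h + 6)/(h - 1/560) = (6 + h)/(-1/560 + h))
w(-112, -445)/(-107262) - 340072/y(49) = -112/(-107262) - 340072*(-1 + 560*49)/(560*(6 + 49)) = -112*(-1/107262) - 340072/(560*55/(-1 + 27440)) = 56/53631 - 340072/(560*55/27439) = 56/53631 - 340072/(560*(1/27439)*55) = 56/53631 - 340072/30800/27439 = 56/53631 - 340072*27439/30800 = 56/53631 - 1166404451/3850 = -62555436895981/206479350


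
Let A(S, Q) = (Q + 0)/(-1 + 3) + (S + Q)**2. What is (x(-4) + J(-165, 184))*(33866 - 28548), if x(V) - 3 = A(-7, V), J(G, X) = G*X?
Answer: -160805684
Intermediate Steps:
A(S, Q) = (Q + S)**2 + Q/2 (A(S, Q) = Q/2 + (Q + S)**2 = (Q + S)**2 + Q/2)
x(V) = 3 + (-7 + V)**2 + V/2 (x(V) = 3 + ((V - 7)**2 + V/2) = 3 + ((-7 + V)**2 + V/2) = 3 + (-7 + V)**2 + V/2)
(x(-4) + J(-165, 184))*(33866 - 28548) = ((52 + (-4)**2 - 27/2*(-4)) - 165*184)*(33866 - 28548) = ((52 + 16 + 54) - 30360)*5318 = (122 - 30360)*5318 = -30238*5318 = -160805684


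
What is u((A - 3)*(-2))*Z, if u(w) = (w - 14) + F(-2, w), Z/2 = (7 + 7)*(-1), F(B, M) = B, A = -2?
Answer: 168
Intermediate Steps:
Z = -28 (Z = 2*((7 + 7)*(-1)) = 2*(14*(-1)) = 2*(-14) = -28)
u(w) = -16 + w (u(w) = (w - 14) - 2 = (-14 + w) - 2 = -16 + w)
u((A - 3)*(-2))*Z = (-16 + (-2 - 3)*(-2))*(-28) = (-16 - 5*(-2))*(-28) = (-16 + 10)*(-28) = -6*(-28) = 168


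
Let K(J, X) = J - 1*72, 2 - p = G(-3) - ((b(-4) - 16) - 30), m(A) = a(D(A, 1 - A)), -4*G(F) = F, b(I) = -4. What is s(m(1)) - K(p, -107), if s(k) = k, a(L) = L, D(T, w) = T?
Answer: 487/4 ≈ 121.75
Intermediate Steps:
G(F) = -F/4
m(A) = A
p = -195/4 (p = 2 - (-¼*(-3) - ((-4 - 16) - 30)) = 2 - (¾ - (-20 - 30)) = 2 - (¾ - 1*(-50)) = 2 - (¾ + 50) = 2 - 1*203/4 = 2 - 203/4 = -195/4 ≈ -48.750)
K(J, X) = -72 + J (K(J, X) = J - 72 = -72 + J)
s(m(1)) - K(p, -107) = 1 - (-72 - 195/4) = 1 - 1*(-483/4) = 1 + 483/4 = 487/4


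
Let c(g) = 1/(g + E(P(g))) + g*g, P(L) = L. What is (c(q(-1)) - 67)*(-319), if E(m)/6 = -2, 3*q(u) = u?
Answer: 7114019/333 ≈ 21363.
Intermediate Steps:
q(u) = u/3
E(m) = -12 (E(m) = 6*(-2) = -12)
c(g) = g² + 1/(-12 + g) (c(g) = 1/(g - 12) + g*g = 1/(-12 + g) + g² = g² + 1/(-12 + g))
(c(q(-1)) - 67)*(-319) = ((1 + ((⅓)*(-1))³ - 12*((⅓)*(-1))²)/(-12 + (⅓)*(-1)) - 67)*(-319) = ((1 + (-⅓)³ - 12*(-⅓)²)/(-12 - ⅓) - 67)*(-319) = ((1 - 1/27 - 12*⅑)/(-37/3) - 67)*(-319) = (-3*(1 - 1/27 - 4/3)/37 - 67)*(-319) = (-3/37*(-10/27) - 67)*(-319) = (10/333 - 67)*(-319) = -22301/333*(-319) = 7114019/333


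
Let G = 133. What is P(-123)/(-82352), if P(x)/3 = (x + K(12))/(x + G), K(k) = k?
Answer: 333/823520 ≈ 0.00040436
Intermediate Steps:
P(x) = 3*(12 + x)/(133 + x) (P(x) = 3*((x + 12)/(x + 133)) = 3*((12 + x)/(133 + x)) = 3*(12 + x)/(133 + x))
P(-123)/(-82352) = (3*(12 - 123)/(133 - 123))/(-82352) = (3*(-111)/10)*(-1/82352) = (3*(⅒)*(-111))*(-1/82352) = -333/10*(-1/82352) = 333/823520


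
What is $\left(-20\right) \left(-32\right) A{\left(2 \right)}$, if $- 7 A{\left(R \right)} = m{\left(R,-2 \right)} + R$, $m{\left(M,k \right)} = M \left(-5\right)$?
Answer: $\frac{5120}{7} \approx 731.43$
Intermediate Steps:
$m{\left(M,k \right)} = - 5 M$
$A{\left(R \right)} = \frac{4 R}{7}$ ($A{\left(R \right)} = - \frac{- 5 R + R}{7} = - \frac{\left(-4\right) R}{7} = \frac{4 R}{7}$)
$\left(-20\right) \left(-32\right) A{\left(2 \right)} = \left(-20\right) \left(-32\right) \frac{4}{7} \cdot 2 = 640 \cdot \frac{8}{7} = \frac{5120}{7}$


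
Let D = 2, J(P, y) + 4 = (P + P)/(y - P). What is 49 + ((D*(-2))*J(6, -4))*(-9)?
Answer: -691/5 ≈ -138.20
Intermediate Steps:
J(P, y) = -4 + 2*P/(y - P) (J(P, y) = -4 + (P + P)/(y - P) = -4 + (2*P)/(y - P) = -4 + 2*P/(y - P))
49 + ((D*(-2))*J(6, -4))*(-9) = 49 + ((2*(-2))*(2*(-3*6 + 2*(-4))/(6 - 1*(-4))))*(-9) = 49 - 8*(-18 - 8)/(6 + 4)*(-9) = 49 - 8*(-26)/10*(-9) = 49 - 4*(-26/5)*(-9) = 49 + (104/5)*(-9) = 49 - 936/5 = -691/5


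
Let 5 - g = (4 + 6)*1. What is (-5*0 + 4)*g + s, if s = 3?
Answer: -17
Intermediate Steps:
g = -5 (g = 5 - (4 + 6) = 5 - 10 = -5)
(-5*0 + 4)*g + s = (-5*0 + 4)*(-5) + 3 = (0 + 4)*(-5) + 3 = 4*(-5) + 3 = -20 + 3 = -17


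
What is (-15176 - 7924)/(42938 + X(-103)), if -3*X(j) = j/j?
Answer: -69300/128813 ≈ -0.53799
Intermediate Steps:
X(j) = -⅓ (X(j) = -j/(3*j) = -⅓*1 = -⅓)
(-15176 - 7924)/(42938 + X(-103)) = (-15176 - 7924)/(42938 - ⅓) = -23100/128813/3 = -23100*3/128813 = -69300/128813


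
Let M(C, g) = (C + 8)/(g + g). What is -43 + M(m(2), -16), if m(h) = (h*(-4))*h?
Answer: -171/4 ≈ -42.750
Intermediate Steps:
m(h) = -4*h² (m(h) = (-4*h)*h = -4*h²)
M(C, g) = (8 + C)/(2*g) (M(C, g) = (8 + C)/((2*g)) = (8 + C)*(1/(2*g)) = (8 + C)/(2*g))
-43 + M(m(2), -16) = -43 + (½)*(8 - 4*2²)/(-16) = -43 + (½)*(-1/16)*(8 - 4*4) = -43 + (½)*(-1/16)*(8 - 16) = -43 + (½)*(-1/16)*(-8) = -43 + ¼ = -171/4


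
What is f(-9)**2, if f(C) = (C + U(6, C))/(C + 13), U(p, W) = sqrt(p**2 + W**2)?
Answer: 99/8 - 27*sqrt(13)/8 ≈ 0.20626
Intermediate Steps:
U(p, W) = sqrt(W**2 + p**2)
f(C) = (C + sqrt(36 + C**2))/(13 + C) (f(C) = (C + sqrt(C**2 + 6**2))/(C + 13) = (C + sqrt(C**2 + 36))/(13 + C) = (C + sqrt(36 + C**2))/(13 + C))
f(-9)**2 = ((-9 + sqrt(36 + (-9)**2))/(13 - 9))**2 = ((-9 + sqrt(36 + 81))/4)**2 = ((-9 + sqrt(117))/4)**2 = ((-9 + 3*sqrt(13))/4)**2 = (-9/4 + 3*sqrt(13)/4)**2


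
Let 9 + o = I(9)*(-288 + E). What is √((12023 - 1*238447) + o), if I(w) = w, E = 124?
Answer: I*√227909 ≈ 477.4*I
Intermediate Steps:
o = -1485 (o = -9 + 9*(-288 + 124) = -9 + 9*(-164) = -9 - 1476 = -1485)
√((12023 - 1*238447) + o) = √((12023 - 1*238447) - 1485) = √((12023 - 238447) - 1485) = √(-226424 - 1485) = √(-227909) = I*√227909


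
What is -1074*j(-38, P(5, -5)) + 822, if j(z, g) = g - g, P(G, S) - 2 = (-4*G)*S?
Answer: 822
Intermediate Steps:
P(G, S) = 2 - 4*G*S (P(G, S) = 2 + (-4*G)*S = 2 - 4*G*S)
j(z, g) = 0
-1074*j(-38, P(5, -5)) + 822 = -1074*0 + 822 = 0 + 822 = 822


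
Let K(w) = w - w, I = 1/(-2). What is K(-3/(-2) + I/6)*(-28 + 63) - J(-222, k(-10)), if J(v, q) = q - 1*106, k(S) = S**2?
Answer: 6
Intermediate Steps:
I = -1/2 ≈ -0.50000
K(w) = 0
J(v, q) = -106 + q (J(v, q) = q - 106 = -106 + q)
K(-3/(-2) + I/6)*(-28 + 63) - J(-222, k(-10)) = 0*(-28 + 63) - (-106 + (-10)**2) = 0*35 - (-106 + 100) = 0 - 1*(-6) = 0 + 6 = 6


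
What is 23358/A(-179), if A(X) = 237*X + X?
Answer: -687/1253 ≈ -0.54828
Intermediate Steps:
A(X) = 238*X
23358/A(-179) = 23358/((238*(-179))) = 23358/(-42602) = 23358*(-1/42602) = -687/1253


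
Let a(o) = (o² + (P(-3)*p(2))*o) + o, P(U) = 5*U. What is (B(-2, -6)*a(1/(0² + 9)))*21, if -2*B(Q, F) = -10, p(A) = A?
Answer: -9100/27 ≈ -337.04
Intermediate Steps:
B(Q, F) = 5 (B(Q, F) = -½*(-10) = 5)
a(o) = o² - 29*o (a(o) = (o² + ((5*(-3))*2)*o) + o = (o² + (-15*2)*o) + o = (o² - 30*o) + o = o² - 29*o)
(B(-2, -6)*a(1/(0² + 9)))*21 = (5*((-29 + 1/(0² + 9))/(0² + 9)))*21 = (5*((-29 + 1/(0 + 9))/(0 + 9)))*21 = (5*((-29 + 1/9)/9))*21 = (5*((-29 + ⅑)/9))*21 = (5*((⅑)*(-260/9)))*21 = (5*(-260/81))*21 = -1300/81*21 = -9100/27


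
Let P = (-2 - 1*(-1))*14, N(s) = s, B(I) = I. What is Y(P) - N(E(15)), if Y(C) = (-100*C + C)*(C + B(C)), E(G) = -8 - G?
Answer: -38785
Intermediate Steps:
P = -14 (P = (-2 + 1)*14 = -1*14 = -14)
Y(C) = -198*C² (Y(C) = (-100*C + C)*(C + C) = (-99*C)*(2*C) = -198*C²)
Y(P) - N(E(15)) = -198*(-14)² - (-8 - 1*15) = -198*196 - (-8 - 15) = -38808 - 1*(-23) = -38808 + 23 = -38785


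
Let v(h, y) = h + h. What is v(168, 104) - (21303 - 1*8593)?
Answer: -12374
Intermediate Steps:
v(h, y) = 2*h
v(168, 104) - (21303 - 1*8593) = 2*168 - (21303 - 1*8593) = 336 - (21303 - 8593) = 336 - 1*12710 = 336 - 12710 = -12374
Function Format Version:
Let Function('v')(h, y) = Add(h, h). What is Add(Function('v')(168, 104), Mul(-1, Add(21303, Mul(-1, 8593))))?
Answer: -12374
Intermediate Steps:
Function('v')(h, y) = Mul(2, h)
Add(Function('v')(168, 104), Mul(-1, Add(21303, Mul(-1, 8593)))) = Add(Mul(2, 168), Mul(-1, Add(21303, Mul(-1, 8593)))) = Add(336, Mul(-1, Add(21303, -8593))) = Add(336, Mul(-1, 12710)) = Add(336, -12710) = -12374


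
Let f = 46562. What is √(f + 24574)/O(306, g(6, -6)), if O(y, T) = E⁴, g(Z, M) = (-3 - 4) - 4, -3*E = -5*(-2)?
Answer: 243*√494/2500 ≈ 2.1604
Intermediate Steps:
E = -10/3 (E = -(-5)*(-2)/3 = -⅓*10 = -10/3 ≈ -3.3333)
g(Z, M) = -11 (g(Z, M) = -7 - 4 = -11)
O(y, T) = 10000/81 (O(y, T) = (-10/3)⁴ = 10000/81)
√(f + 24574)/O(306, g(6, -6)) = √(46562 + 24574)/(10000/81) = √71136*(81/10000) = (12*√494)*(81/10000) = 243*√494/2500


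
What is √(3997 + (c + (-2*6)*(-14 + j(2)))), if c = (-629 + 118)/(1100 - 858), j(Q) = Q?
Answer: √2003222/22 ≈ 64.334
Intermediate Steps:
c = -511/242 ≈ -2.1116
√(3997 + (c + (-2*6)*(-14 + j(2)))) = √(3997 + (-511/242 + (-2*6)*(-14 + 2))) = √(3997 + (-511/242 - 12*(-12))) = √(3997 + (-511/242 + 144)) = √(3997 + 34337/242) = √(1001611/242) = √2003222/22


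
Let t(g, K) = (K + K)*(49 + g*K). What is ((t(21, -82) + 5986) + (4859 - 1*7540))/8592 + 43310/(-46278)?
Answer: 2079702781/66270096 ≈ 31.382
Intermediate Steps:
t(g, K) = 2*K*(49 + K*g) (t(g, K) = (2*K)*(49 + K*g) = 2*K*(49 + K*g))
((t(21, -82) + 5986) + (4859 - 1*7540))/8592 + 43310/(-46278) = ((2*(-82)*(49 - 82*21) + 5986) + (4859 - 1*7540))/8592 + 43310/(-46278) = ((2*(-82)*(49 - 1722) + 5986) + (4859 - 7540))*(1/8592) + 43310*(-1/46278) = ((2*(-82)*(-1673) + 5986) - 2681)*(1/8592) - 21655/23139 = ((274372 + 5986) - 2681)*(1/8592) - 21655/23139 = (280358 - 2681)*(1/8592) - 21655/23139 = 277677*(1/8592) - 21655/23139 = 92559/2864 - 21655/23139 = 2079702781/66270096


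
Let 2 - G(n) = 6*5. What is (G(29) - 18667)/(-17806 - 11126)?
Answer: 18695/28932 ≈ 0.64617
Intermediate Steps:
G(n) = -28 (G(n) = 2 - 6*5 = 2 - 1*30 = 2 - 30 = -28)
(G(29) - 18667)/(-17806 - 11126) = (-28 - 18667)/(-17806 - 11126) = -18695/(-28932) = -18695*(-1/28932) = 18695/28932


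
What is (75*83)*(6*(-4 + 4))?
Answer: 0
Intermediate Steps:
(75*83)*(6*(-4 + 4)) = 6225*(6*0) = 6225*0 = 0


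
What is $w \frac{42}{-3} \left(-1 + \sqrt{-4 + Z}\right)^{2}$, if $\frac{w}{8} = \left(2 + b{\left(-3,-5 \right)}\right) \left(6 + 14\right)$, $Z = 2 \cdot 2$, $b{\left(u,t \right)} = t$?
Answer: $6720$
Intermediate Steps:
$Z = 4$
$w = -480$ ($w = 8 \left(2 - 5\right) \left(6 + 14\right) = 8 \left(\left(-3\right) 20\right) = 8 \left(-60\right) = -480$)
$w \frac{42}{-3} \left(-1 + \sqrt{-4 + Z}\right)^{2} = - 480 \frac{42}{-3} \left(-1 + \sqrt{-4 + 4}\right)^{2} = - 480 \cdot 42 \left(- \frac{1}{3}\right) \left(-1 + \sqrt{0}\right)^{2} = \left(-480\right) \left(-14\right) \left(-1 + 0\right)^{2} = 6720 \left(-1\right)^{2} = 6720 \cdot 1 = 6720$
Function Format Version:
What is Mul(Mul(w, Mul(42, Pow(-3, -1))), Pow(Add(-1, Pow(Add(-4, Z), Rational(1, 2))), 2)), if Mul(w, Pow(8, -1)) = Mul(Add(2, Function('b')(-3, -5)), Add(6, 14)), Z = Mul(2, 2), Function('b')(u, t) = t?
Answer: 6720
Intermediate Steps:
Z = 4
w = -480 (w = Mul(8, Mul(Add(2, -5), Add(6, 14))) = Mul(8, Mul(-3, 20)) = Mul(8, -60) = -480)
Mul(Mul(w, Mul(42, Pow(-3, -1))), Pow(Add(-1, Pow(Add(-4, Z), Rational(1, 2))), 2)) = Mul(Mul(-480, Mul(42, Pow(-3, -1))), Pow(Add(-1, Pow(Add(-4, 4), Rational(1, 2))), 2)) = Mul(Mul(-480, Mul(42, Rational(-1, 3))), Pow(Add(-1, Pow(0, Rational(1, 2))), 2)) = Mul(Mul(-480, -14), Pow(Add(-1, 0), 2)) = Mul(6720, Pow(-1, 2)) = Mul(6720, 1) = 6720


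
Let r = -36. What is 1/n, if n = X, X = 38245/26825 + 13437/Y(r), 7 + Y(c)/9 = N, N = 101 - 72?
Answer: 118030/8178223 ≈ 0.014432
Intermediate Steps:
N = 29
Y(c) = 198 (Y(c) = -63 + 9*29 = -63 + 261 = 198)
X = 8178223/118030 (X = 38245/26825 + 13437/198 = 38245*(1/26825) + 13437*(1/198) = 7649/5365 + 1493/22 = 8178223/118030 ≈ 69.289)
n = 8178223/118030 ≈ 69.289
1/n = 1/(8178223/118030) = 118030/8178223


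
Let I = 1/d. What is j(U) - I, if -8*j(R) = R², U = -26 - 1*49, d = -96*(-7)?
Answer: -472501/672 ≈ -703.13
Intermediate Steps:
d = 672
U = -75 (U = -26 - 49 = -75)
j(R) = -R²/8
I = 1/672 ≈ 0.0014881
j(U) - I = -⅛*(-75)² - 1*1/672 = -⅛*5625 - 1/672 = -5625/8 - 1/672 = -472501/672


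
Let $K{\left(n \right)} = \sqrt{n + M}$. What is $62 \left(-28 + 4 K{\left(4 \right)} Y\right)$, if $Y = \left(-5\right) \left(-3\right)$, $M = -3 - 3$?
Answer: $-1736 + 3720 i \sqrt{2} \approx -1736.0 + 5260.9 i$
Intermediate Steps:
$M = -6$ ($M = -3 - 3 = -6$)
$Y = 15$
$K{\left(n \right)} = \sqrt{-6 + n}$ ($K{\left(n \right)} = \sqrt{n - 6} = \sqrt{-6 + n}$)
$62 \left(-28 + 4 K{\left(4 \right)} Y\right) = 62 \left(-28 + 4 \sqrt{-6 + 4} \cdot 15\right) = 62 \left(-28 + 4 \sqrt{-2} \cdot 15\right) = 62 \left(-28 + 4 i \sqrt{2} \cdot 15\right) = 62 \left(-28 + 60 i \sqrt{2}\right) = -1736 + 3720 i \sqrt{2}$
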